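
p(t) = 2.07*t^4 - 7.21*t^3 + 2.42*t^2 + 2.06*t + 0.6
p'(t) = 8.28*t^3 - 21.63*t^2 + 4.84*t + 2.06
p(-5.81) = 3843.08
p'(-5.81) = -2380.10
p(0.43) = 1.43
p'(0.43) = 0.80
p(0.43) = 1.43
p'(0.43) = 0.80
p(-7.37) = 9110.31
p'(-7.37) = -4523.10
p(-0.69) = 3.17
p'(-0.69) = -14.30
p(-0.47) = 1.02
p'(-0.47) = -5.85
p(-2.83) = 310.34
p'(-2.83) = -372.54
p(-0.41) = 0.72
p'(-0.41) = -4.13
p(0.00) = 0.60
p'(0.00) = 2.06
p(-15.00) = 129641.70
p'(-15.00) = -32882.29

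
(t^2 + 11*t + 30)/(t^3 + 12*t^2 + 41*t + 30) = 1/(t + 1)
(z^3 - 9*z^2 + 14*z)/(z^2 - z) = (z^2 - 9*z + 14)/(z - 1)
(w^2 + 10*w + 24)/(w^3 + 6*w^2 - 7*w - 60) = (w + 6)/(w^2 + 2*w - 15)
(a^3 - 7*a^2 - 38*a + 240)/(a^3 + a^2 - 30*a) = (a - 8)/a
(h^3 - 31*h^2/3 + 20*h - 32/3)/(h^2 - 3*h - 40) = (3*h^2 - 7*h + 4)/(3*(h + 5))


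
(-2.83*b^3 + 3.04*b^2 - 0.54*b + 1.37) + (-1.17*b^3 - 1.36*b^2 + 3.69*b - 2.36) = -4.0*b^3 + 1.68*b^2 + 3.15*b - 0.99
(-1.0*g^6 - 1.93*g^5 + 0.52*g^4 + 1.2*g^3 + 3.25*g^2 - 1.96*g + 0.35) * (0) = 0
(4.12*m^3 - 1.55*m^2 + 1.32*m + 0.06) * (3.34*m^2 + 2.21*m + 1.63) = 13.7608*m^5 + 3.9282*m^4 + 7.6989*m^3 + 0.5911*m^2 + 2.2842*m + 0.0978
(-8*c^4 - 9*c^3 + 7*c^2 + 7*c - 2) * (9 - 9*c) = 72*c^5 + 9*c^4 - 144*c^3 + 81*c - 18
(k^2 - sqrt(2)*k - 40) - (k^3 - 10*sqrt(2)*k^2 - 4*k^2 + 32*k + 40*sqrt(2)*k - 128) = -k^3 + 5*k^2 + 10*sqrt(2)*k^2 - 41*sqrt(2)*k - 32*k + 88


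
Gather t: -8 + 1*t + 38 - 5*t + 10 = 40 - 4*t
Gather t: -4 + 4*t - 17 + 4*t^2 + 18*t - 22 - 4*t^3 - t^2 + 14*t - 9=-4*t^3 + 3*t^2 + 36*t - 52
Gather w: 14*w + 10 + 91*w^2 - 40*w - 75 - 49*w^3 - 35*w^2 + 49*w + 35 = -49*w^3 + 56*w^2 + 23*w - 30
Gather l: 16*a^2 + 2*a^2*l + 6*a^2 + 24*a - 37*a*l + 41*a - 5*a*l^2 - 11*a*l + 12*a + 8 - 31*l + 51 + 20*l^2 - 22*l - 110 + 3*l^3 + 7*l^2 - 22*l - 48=22*a^2 + 77*a + 3*l^3 + l^2*(27 - 5*a) + l*(2*a^2 - 48*a - 75) - 99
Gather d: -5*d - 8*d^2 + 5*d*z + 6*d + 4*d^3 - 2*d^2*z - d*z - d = 4*d^3 + d^2*(-2*z - 8) + 4*d*z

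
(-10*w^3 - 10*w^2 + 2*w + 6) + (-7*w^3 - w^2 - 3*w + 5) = -17*w^3 - 11*w^2 - w + 11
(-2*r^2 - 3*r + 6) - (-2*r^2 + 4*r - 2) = 8 - 7*r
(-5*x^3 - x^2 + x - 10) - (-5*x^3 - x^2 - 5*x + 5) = 6*x - 15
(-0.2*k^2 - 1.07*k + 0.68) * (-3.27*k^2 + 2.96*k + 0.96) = 0.654*k^4 + 2.9069*k^3 - 5.5828*k^2 + 0.9856*k + 0.6528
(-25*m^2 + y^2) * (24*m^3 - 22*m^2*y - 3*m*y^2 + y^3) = -600*m^5 + 550*m^4*y + 99*m^3*y^2 - 47*m^2*y^3 - 3*m*y^4 + y^5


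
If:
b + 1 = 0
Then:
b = -1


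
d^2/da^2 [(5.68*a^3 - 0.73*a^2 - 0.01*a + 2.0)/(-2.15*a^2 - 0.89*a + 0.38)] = (-7.105427357601e-15*a^4 - 20.980636*a^3 - 40.365684*a^2 - 27.834132*a - 6.218812)/(9.938375*a^6 + 12.342075*a^5 - 0.160605000000001*a^4 - 3.657811*a^3 + 0.0283859999999999*a^2 + 0.385548*a - 0.054872)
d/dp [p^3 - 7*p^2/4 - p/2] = 3*p^2 - 7*p/2 - 1/2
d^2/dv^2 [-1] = 0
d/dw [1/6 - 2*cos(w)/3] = 2*sin(w)/3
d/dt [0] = 0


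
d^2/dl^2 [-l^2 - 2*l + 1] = -2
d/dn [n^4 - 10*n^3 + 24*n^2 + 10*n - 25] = 4*n^3 - 30*n^2 + 48*n + 10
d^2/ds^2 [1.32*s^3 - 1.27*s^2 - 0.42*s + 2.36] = 7.92*s - 2.54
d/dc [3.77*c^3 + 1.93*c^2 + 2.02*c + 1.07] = 11.31*c^2 + 3.86*c + 2.02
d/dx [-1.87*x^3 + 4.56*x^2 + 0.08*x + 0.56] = -5.61*x^2 + 9.12*x + 0.08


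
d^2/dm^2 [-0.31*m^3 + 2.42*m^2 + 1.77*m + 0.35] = 4.84 - 1.86*m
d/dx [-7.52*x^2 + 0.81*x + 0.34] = 0.81 - 15.04*x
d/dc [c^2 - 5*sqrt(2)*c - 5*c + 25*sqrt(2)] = 2*c - 5*sqrt(2) - 5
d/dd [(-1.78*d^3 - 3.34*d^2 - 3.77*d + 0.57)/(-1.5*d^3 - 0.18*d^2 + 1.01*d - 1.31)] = (-4.6896*d^4 - 14.9056*d^3 + 5.5084*d^2 + 8.956*d + 4.363)/(2.25*d^6 + 0.54*d^5 - 2.9976*d^4 + 3.5664*d^3 + 1.4917*d^2 - 2.6462*d + 1.7161)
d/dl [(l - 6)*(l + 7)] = 2*l + 1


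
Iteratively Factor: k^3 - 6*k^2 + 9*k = (k - 3)*(k^2 - 3*k) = (k - 3)^2*(k)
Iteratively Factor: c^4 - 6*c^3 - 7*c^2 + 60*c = (c - 4)*(c^3 - 2*c^2 - 15*c) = c*(c - 4)*(c^2 - 2*c - 15) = c*(c - 4)*(c + 3)*(c - 5)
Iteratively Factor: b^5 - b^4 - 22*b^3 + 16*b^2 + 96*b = (b - 3)*(b^4 + 2*b^3 - 16*b^2 - 32*b) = (b - 4)*(b - 3)*(b^3 + 6*b^2 + 8*b) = (b - 4)*(b - 3)*(b + 4)*(b^2 + 2*b) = (b - 4)*(b - 3)*(b + 2)*(b + 4)*(b)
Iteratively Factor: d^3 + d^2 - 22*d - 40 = (d + 4)*(d^2 - 3*d - 10) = (d + 2)*(d + 4)*(d - 5)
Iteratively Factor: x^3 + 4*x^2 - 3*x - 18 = (x + 3)*(x^2 + x - 6) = (x - 2)*(x + 3)*(x + 3)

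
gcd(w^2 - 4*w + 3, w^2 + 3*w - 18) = w - 3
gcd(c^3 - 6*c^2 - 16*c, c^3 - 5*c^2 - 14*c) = c^2 + 2*c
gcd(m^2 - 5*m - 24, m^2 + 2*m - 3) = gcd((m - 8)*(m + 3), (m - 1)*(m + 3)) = m + 3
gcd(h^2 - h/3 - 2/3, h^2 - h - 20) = 1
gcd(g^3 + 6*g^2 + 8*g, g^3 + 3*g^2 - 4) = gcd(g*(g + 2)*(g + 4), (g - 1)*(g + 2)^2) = g + 2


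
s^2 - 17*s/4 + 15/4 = (s - 3)*(s - 5/4)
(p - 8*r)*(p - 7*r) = p^2 - 15*p*r + 56*r^2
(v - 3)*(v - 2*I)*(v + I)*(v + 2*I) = v^4 - 3*v^3 + I*v^3 + 4*v^2 - 3*I*v^2 - 12*v + 4*I*v - 12*I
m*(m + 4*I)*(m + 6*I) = m^3 + 10*I*m^2 - 24*m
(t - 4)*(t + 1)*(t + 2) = t^3 - t^2 - 10*t - 8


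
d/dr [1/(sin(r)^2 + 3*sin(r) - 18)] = -(2*sin(r) + 3)*cos(r)/(sin(r)^2 + 3*sin(r) - 18)^2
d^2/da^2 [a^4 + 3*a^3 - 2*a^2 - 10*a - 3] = 12*a^2 + 18*a - 4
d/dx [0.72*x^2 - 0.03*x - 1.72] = 1.44*x - 0.03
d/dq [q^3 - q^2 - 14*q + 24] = 3*q^2 - 2*q - 14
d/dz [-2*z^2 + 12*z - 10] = 12 - 4*z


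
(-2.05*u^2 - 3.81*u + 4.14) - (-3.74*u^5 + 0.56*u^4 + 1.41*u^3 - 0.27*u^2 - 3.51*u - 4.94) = 3.74*u^5 - 0.56*u^4 - 1.41*u^3 - 1.78*u^2 - 0.3*u + 9.08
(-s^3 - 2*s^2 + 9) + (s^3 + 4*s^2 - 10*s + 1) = 2*s^2 - 10*s + 10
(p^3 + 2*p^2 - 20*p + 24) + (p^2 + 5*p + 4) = p^3 + 3*p^2 - 15*p + 28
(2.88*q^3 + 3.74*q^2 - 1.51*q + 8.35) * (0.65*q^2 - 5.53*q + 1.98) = 1.872*q^5 - 13.4954*q^4 - 15.9613*q^3 + 21.183*q^2 - 49.1653*q + 16.533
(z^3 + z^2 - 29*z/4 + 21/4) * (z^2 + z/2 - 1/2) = z^5 + 3*z^4/2 - 29*z^3/4 + 9*z^2/8 + 25*z/4 - 21/8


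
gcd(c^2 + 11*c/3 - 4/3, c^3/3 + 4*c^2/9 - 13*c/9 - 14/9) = 1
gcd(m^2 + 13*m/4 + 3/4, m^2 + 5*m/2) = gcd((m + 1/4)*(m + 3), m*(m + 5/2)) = 1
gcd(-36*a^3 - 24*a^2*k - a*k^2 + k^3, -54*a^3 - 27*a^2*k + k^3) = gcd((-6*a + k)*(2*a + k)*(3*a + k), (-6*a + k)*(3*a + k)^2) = 18*a^2 + 3*a*k - k^2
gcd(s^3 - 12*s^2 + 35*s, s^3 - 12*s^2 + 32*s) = s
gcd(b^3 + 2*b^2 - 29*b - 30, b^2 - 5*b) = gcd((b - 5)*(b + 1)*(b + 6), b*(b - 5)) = b - 5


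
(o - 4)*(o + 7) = o^2 + 3*o - 28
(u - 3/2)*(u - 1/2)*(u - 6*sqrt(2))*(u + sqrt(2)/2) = u^4 - 11*sqrt(2)*u^3/2 - 2*u^3 - 21*u^2/4 + 11*sqrt(2)*u^2 - 33*sqrt(2)*u/8 + 12*u - 9/2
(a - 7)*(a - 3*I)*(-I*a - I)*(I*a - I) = a^4 - 7*a^3 - 3*I*a^3 - a^2 + 21*I*a^2 + 7*a + 3*I*a - 21*I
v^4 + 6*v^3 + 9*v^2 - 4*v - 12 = (v - 1)*(v + 2)^2*(v + 3)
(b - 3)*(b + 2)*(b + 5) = b^3 + 4*b^2 - 11*b - 30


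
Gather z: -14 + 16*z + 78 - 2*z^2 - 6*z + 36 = -2*z^2 + 10*z + 100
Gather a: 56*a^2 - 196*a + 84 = 56*a^2 - 196*a + 84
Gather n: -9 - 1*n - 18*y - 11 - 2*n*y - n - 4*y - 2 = n*(-2*y - 2) - 22*y - 22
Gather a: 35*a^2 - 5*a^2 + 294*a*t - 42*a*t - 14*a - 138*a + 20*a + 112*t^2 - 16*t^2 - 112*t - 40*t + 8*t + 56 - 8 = 30*a^2 + a*(252*t - 132) + 96*t^2 - 144*t + 48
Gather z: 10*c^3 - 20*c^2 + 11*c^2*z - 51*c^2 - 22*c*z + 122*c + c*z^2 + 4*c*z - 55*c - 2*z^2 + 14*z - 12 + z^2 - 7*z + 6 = 10*c^3 - 71*c^2 + 67*c + z^2*(c - 1) + z*(11*c^2 - 18*c + 7) - 6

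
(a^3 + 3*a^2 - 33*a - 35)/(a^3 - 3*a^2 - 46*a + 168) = (a^2 - 4*a - 5)/(a^2 - 10*a + 24)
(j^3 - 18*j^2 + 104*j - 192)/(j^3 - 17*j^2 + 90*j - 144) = (j - 4)/(j - 3)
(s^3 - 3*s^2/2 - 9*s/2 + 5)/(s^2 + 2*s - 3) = (s^2 - s/2 - 5)/(s + 3)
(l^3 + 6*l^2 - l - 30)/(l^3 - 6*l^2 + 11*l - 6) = (l^2 + 8*l + 15)/(l^2 - 4*l + 3)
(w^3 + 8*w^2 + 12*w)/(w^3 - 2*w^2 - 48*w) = (w + 2)/(w - 8)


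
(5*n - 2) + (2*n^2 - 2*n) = 2*n^2 + 3*n - 2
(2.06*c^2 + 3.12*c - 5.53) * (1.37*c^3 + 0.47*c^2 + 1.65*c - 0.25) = 2.8222*c^5 + 5.2426*c^4 - 2.7107*c^3 + 2.0339*c^2 - 9.9045*c + 1.3825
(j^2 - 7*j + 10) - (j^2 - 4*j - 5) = 15 - 3*j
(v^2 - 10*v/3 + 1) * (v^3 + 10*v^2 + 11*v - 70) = v^5 + 20*v^4/3 - 64*v^3/3 - 290*v^2/3 + 733*v/3 - 70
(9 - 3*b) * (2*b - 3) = -6*b^2 + 27*b - 27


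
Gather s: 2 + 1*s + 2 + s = 2*s + 4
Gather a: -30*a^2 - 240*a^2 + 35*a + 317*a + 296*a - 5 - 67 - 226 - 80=-270*a^2 + 648*a - 378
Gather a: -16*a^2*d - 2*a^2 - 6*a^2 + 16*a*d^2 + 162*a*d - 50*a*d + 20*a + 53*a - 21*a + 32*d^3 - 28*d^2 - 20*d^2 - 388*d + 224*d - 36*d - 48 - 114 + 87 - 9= a^2*(-16*d - 8) + a*(16*d^2 + 112*d + 52) + 32*d^3 - 48*d^2 - 200*d - 84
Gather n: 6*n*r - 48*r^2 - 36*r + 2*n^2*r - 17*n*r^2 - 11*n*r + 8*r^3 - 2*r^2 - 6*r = 2*n^2*r + n*(-17*r^2 - 5*r) + 8*r^3 - 50*r^2 - 42*r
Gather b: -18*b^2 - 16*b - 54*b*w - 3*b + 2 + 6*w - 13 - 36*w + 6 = -18*b^2 + b*(-54*w - 19) - 30*w - 5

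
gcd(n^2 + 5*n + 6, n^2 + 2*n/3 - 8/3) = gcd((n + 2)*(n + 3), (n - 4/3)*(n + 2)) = n + 2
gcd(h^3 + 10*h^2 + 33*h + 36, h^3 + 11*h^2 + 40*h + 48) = h^2 + 7*h + 12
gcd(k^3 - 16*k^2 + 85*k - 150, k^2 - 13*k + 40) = k - 5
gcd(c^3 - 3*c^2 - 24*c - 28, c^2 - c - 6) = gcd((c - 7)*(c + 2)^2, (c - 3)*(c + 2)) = c + 2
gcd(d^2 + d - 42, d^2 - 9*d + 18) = d - 6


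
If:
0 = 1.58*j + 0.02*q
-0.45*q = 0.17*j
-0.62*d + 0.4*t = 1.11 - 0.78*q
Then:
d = 0.645161290322581*t - 1.79032258064516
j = 0.00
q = 0.00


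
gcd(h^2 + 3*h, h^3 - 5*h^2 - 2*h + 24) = 1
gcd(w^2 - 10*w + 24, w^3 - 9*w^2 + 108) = w - 6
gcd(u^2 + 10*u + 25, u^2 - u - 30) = u + 5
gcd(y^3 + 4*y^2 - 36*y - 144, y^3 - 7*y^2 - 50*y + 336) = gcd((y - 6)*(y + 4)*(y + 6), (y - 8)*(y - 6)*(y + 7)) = y - 6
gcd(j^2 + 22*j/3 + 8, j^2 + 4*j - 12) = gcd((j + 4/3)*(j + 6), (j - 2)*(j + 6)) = j + 6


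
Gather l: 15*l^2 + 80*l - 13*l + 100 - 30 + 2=15*l^2 + 67*l + 72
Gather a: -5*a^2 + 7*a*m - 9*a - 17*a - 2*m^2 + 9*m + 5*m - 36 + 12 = -5*a^2 + a*(7*m - 26) - 2*m^2 + 14*m - 24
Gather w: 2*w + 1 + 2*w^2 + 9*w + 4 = 2*w^2 + 11*w + 5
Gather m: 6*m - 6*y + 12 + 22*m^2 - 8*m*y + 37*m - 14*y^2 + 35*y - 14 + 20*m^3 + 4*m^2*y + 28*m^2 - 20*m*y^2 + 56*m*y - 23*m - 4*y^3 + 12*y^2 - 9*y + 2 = 20*m^3 + m^2*(4*y + 50) + m*(-20*y^2 + 48*y + 20) - 4*y^3 - 2*y^2 + 20*y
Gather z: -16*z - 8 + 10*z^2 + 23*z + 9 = 10*z^2 + 7*z + 1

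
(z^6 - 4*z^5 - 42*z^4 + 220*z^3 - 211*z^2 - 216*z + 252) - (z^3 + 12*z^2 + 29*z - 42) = z^6 - 4*z^5 - 42*z^4 + 219*z^3 - 223*z^2 - 245*z + 294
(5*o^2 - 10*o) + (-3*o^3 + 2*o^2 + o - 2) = -3*o^3 + 7*o^2 - 9*o - 2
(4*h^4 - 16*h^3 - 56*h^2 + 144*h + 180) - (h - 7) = 4*h^4 - 16*h^3 - 56*h^2 + 143*h + 187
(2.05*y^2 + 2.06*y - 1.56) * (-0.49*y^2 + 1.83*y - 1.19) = -1.0045*y^4 + 2.7421*y^3 + 2.0947*y^2 - 5.3062*y + 1.8564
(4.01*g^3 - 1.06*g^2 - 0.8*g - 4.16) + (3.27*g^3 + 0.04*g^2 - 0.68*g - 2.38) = 7.28*g^3 - 1.02*g^2 - 1.48*g - 6.54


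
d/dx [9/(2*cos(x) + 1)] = 18*sin(x)/(2*cos(x) + 1)^2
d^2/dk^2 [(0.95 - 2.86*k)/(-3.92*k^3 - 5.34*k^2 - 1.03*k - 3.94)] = (263.687424*k^5 + 184.029888*k^4 - 178.1644*k^3 - 715.618776*k^2 - 304.355316*k + 14.746626)/(60.236288*k^9 + 246.169728*k^8 + 382.825632*k^7 + 463.268856*k^6 + 595.44078*k^5 + 449.498874*k^4 + 313.674991*k^3 + 261.22791*k^2 + 47.967924*k + 61.162984)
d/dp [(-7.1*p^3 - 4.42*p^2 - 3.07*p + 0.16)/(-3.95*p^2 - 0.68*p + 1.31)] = (28.045*p^4 + 9.656*p^3 - 37.0239*p^2 - 10.3164*p - 3.9129)/(15.6025*p^4 + 5.372*p^3 - 9.8866*p^2 - 1.7816*p + 1.7161)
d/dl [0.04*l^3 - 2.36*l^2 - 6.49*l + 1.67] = 0.12*l^2 - 4.72*l - 6.49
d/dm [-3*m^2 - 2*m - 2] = -6*m - 2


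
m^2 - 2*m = m*(m - 2)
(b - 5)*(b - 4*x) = b^2 - 4*b*x - 5*b + 20*x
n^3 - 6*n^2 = n^2*(n - 6)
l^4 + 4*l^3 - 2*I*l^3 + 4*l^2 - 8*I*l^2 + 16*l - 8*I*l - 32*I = (l + 4)*(l - 2*I)^2*(l + 2*I)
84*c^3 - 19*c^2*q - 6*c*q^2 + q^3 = (-7*c + q)*(-3*c + q)*(4*c + q)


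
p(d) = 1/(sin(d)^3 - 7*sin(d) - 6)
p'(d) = (-3*sin(d)^2*cos(d) + 7*cos(d))/(sin(d)^3 - 7*sin(d) - 6)^2 = (7 - 3*sin(d)^2)*cos(d)/(-sin(d)^3 + 7*sin(d) + 6)^2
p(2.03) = -0.09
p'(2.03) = -0.02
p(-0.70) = -0.57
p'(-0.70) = 1.42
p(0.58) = -0.10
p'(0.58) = 0.05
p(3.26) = -0.19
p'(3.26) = -0.26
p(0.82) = -0.09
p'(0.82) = 0.03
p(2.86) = -0.13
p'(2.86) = -0.10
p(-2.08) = -1.81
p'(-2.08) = -7.49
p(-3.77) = -0.10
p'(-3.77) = -0.05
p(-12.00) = -0.10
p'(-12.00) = 0.06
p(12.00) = -0.42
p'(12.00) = 0.90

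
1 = 1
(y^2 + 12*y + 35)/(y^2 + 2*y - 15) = (y + 7)/(y - 3)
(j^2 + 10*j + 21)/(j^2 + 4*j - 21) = (j + 3)/(j - 3)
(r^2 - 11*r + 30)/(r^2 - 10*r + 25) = (r - 6)/(r - 5)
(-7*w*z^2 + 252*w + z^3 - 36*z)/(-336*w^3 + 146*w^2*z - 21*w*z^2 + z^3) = (z^2 - 36)/(48*w^2 - 14*w*z + z^2)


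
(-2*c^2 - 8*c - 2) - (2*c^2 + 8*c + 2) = -4*c^2 - 16*c - 4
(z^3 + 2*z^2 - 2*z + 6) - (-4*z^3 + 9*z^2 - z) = 5*z^3 - 7*z^2 - z + 6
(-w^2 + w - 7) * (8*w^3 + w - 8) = -8*w^5 + 8*w^4 - 57*w^3 + 9*w^2 - 15*w + 56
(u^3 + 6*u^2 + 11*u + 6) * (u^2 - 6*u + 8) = u^5 - 17*u^3 - 12*u^2 + 52*u + 48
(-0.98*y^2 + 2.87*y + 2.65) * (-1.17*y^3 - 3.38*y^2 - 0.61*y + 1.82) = 1.1466*y^5 - 0.0455000000000001*y^4 - 12.2033*y^3 - 12.4913*y^2 + 3.6069*y + 4.823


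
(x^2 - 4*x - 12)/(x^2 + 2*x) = (x - 6)/x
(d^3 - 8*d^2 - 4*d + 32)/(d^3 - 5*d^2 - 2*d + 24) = (d^2 - 10*d + 16)/(d^2 - 7*d + 12)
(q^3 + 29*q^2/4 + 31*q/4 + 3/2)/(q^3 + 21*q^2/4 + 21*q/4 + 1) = (q + 6)/(q + 4)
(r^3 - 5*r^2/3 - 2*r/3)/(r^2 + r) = (3*r^2 - 5*r - 2)/(3*(r + 1))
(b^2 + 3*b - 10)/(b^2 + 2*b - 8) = (b + 5)/(b + 4)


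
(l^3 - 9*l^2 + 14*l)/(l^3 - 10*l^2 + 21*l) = (l - 2)/(l - 3)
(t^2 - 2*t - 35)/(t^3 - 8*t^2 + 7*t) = (t + 5)/(t*(t - 1))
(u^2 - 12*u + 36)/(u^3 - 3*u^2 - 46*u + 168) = (u - 6)/(u^2 + 3*u - 28)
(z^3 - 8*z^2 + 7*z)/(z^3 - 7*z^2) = (z - 1)/z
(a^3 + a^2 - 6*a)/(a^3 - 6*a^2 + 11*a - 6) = a*(a + 3)/(a^2 - 4*a + 3)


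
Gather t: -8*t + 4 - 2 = 2 - 8*t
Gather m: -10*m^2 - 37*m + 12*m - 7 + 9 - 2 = -10*m^2 - 25*m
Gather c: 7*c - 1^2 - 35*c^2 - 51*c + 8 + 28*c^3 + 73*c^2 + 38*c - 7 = 28*c^3 + 38*c^2 - 6*c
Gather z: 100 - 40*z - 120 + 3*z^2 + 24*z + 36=3*z^2 - 16*z + 16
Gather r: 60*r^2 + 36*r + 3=60*r^2 + 36*r + 3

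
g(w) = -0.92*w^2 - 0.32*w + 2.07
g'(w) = -1.84*w - 0.32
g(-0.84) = 1.69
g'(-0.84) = 1.23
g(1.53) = -0.57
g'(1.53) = -3.14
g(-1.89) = -0.61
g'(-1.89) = 3.16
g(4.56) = -18.52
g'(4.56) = -8.71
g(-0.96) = 1.53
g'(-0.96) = 1.45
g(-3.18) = -6.22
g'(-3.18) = 5.53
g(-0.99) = 1.49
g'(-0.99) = 1.50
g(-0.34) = 2.07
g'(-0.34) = 0.31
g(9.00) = -75.33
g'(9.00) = -16.88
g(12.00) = -134.25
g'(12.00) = -22.40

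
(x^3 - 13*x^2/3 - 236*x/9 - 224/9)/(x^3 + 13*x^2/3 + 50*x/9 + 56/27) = 3*(x - 8)/(3*x + 2)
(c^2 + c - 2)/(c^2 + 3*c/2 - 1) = 2*(c - 1)/(2*c - 1)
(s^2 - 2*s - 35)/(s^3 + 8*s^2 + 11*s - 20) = (s - 7)/(s^2 + 3*s - 4)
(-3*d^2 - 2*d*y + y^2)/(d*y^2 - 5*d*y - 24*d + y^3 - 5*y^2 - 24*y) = (-3*d + y)/(y^2 - 5*y - 24)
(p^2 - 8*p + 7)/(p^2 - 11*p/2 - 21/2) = 2*(p - 1)/(2*p + 3)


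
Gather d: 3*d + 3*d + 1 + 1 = 6*d + 2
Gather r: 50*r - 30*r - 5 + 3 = 20*r - 2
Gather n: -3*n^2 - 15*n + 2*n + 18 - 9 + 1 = -3*n^2 - 13*n + 10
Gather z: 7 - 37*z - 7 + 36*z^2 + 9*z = 36*z^2 - 28*z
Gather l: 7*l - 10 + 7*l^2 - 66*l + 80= 7*l^2 - 59*l + 70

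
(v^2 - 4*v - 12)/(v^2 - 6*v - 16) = (v - 6)/(v - 8)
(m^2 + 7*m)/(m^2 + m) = (m + 7)/(m + 1)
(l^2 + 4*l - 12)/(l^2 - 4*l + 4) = (l + 6)/(l - 2)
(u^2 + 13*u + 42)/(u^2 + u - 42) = (u + 6)/(u - 6)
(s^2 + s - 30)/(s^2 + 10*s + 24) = (s - 5)/(s + 4)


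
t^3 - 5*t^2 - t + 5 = (t - 5)*(t - 1)*(t + 1)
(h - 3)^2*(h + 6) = h^3 - 27*h + 54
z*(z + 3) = z^2 + 3*z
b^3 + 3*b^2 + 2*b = b*(b + 1)*(b + 2)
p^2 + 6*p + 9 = (p + 3)^2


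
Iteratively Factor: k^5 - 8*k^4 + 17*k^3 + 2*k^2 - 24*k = (k + 1)*(k^4 - 9*k^3 + 26*k^2 - 24*k) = (k - 2)*(k + 1)*(k^3 - 7*k^2 + 12*k) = (k - 4)*(k - 2)*(k + 1)*(k^2 - 3*k) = k*(k - 4)*(k - 2)*(k + 1)*(k - 3)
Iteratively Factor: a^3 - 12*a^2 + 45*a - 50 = (a - 5)*(a^2 - 7*a + 10) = (a - 5)*(a - 2)*(a - 5)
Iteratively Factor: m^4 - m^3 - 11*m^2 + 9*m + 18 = (m + 3)*(m^3 - 4*m^2 + m + 6) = (m - 3)*(m + 3)*(m^2 - m - 2) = (m - 3)*(m - 2)*(m + 3)*(m + 1)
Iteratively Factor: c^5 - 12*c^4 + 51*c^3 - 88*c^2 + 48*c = (c - 4)*(c^4 - 8*c^3 + 19*c^2 - 12*c) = (c - 4)*(c - 1)*(c^3 - 7*c^2 + 12*c) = (c - 4)^2*(c - 1)*(c^2 - 3*c) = (c - 4)^2*(c - 3)*(c - 1)*(c)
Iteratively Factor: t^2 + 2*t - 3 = (t + 3)*(t - 1)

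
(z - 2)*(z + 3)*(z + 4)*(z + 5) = z^4 + 10*z^3 + 23*z^2 - 34*z - 120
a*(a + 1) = a^2 + a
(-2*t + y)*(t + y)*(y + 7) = -2*t^2*y - 14*t^2 - t*y^2 - 7*t*y + y^3 + 7*y^2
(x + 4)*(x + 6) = x^2 + 10*x + 24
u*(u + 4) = u^2 + 4*u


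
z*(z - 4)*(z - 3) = z^3 - 7*z^2 + 12*z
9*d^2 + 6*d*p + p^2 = (3*d + p)^2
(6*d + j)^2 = 36*d^2 + 12*d*j + j^2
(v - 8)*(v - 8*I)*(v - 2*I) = v^3 - 8*v^2 - 10*I*v^2 - 16*v + 80*I*v + 128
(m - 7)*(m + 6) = m^2 - m - 42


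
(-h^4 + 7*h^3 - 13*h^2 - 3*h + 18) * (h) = -h^5 + 7*h^4 - 13*h^3 - 3*h^2 + 18*h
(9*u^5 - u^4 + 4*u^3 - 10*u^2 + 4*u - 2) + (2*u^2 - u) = 9*u^5 - u^4 + 4*u^3 - 8*u^2 + 3*u - 2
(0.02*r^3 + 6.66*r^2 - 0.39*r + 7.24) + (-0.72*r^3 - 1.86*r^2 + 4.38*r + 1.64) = -0.7*r^3 + 4.8*r^2 + 3.99*r + 8.88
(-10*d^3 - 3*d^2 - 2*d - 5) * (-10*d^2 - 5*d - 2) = 100*d^5 + 80*d^4 + 55*d^3 + 66*d^2 + 29*d + 10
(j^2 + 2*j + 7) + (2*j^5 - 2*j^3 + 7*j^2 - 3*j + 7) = 2*j^5 - 2*j^3 + 8*j^2 - j + 14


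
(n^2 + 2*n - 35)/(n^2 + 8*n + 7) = (n - 5)/(n + 1)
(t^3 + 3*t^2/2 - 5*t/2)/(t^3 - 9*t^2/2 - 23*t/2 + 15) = t/(t - 6)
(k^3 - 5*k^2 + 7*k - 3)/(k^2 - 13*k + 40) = (k^3 - 5*k^2 + 7*k - 3)/(k^2 - 13*k + 40)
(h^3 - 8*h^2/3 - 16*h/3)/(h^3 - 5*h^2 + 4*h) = (h + 4/3)/(h - 1)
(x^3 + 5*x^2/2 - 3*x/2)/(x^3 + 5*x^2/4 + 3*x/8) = 4*(2*x^2 + 5*x - 3)/(8*x^2 + 10*x + 3)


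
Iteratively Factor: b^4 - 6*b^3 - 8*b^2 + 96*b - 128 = (b - 2)*(b^3 - 4*b^2 - 16*b + 64) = (b - 2)*(b + 4)*(b^2 - 8*b + 16) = (b - 4)*(b - 2)*(b + 4)*(b - 4)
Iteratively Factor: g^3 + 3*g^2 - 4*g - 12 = (g + 2)*(g^2 + g - 6) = (g - 2)*(g + 2)*(g + 3)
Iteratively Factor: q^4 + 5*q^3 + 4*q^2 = (q + 1)*(q^3 + 4*q^2) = (q + 1)*(q + 4)*(q^2) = q*(q + 1)*(q + 4)*(q)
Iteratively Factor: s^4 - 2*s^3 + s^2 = (s)*(s^3 - 2*s^2 + s) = s^2*(s^2 - 2*s + 1) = s^2*(s - 1)*(s - 1)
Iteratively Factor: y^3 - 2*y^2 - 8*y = (y)*(y^2 - 2*y - 8) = y*(y + 2)*(y - 4)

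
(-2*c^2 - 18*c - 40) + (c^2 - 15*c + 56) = -c^2 - 33*c + 16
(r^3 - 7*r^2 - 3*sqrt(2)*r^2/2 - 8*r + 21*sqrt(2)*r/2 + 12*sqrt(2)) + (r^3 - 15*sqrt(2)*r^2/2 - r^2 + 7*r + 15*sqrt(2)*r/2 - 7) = 2*r^3 - 9*sqrt(2)*r^2 - 8*r^2 - r + 18*sqrt(2)*r - 7 + 12*sqrt(2)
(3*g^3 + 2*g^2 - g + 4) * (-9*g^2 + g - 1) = -27*g^5 - 15*g^4 + 8*g^3 - 39*g^2 + 5*g - 4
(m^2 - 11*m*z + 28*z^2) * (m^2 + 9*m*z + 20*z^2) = m^4 - 2*m^3*z - 51*m^2*z^2 + 32*m*z^3 + 560*z^4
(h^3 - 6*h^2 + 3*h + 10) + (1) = h^3 - 6*h^2 + 3*h + 11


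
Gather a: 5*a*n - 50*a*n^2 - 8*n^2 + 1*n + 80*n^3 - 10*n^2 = a*(-50*n^2 + 5*n) + 80*n^3 - 18*n^2 + n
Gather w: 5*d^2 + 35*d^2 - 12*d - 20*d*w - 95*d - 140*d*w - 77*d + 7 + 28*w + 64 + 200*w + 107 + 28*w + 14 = 40*d^2 - 184*d + w*(256 - 160*d) + 192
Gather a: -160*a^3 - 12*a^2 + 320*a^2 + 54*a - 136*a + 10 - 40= -160*a^3 + 308*a^2 - 82*a - 30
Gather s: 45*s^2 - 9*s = 45*s^2 - 9*s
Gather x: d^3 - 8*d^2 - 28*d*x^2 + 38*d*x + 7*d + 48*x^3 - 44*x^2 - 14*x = d^3 - 8*d^2 + 7*d + 48*x^3 + x^2*(-28*d - 44) + x*(38*d - 14)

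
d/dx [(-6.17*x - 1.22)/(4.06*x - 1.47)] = (56.933786*x - 20.613957)/(4.06*x - 1.47)^3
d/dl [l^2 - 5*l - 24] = 2*l - 5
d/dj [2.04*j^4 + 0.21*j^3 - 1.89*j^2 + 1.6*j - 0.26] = 8.16*j^3 + 0.63*j^2 - 3.78*j + 1.6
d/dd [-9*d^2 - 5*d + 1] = -18*d - 5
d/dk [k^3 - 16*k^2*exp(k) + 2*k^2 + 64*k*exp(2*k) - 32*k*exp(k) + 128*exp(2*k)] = -16*k^2*exp(k) + 3*k^2 + 128*k*exp(2*k) - 64*k*exp(k) + 4*k + 320*exp(2*k) - 32*exp(k)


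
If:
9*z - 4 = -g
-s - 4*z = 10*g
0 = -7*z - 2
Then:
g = 46/7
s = -452/7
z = -2/7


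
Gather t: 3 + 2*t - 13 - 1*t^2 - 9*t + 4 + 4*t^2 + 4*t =3*t^2 - 3*t - 6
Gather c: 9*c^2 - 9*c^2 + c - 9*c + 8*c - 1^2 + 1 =0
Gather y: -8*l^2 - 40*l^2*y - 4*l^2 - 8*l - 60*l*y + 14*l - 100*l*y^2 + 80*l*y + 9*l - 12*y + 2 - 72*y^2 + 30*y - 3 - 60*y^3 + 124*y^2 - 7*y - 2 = -12*l^2 + 15*l - 60*y^3 + y^2*(52 - 100*l) + y*(-40*l^2 + 20*l + 11) - 3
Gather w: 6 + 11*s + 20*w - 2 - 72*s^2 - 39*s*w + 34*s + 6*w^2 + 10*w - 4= -72*s^2 + 45*s + 6*w^2 + w*(30 - 39*s)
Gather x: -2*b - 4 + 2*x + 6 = -2*b + 2*x + 2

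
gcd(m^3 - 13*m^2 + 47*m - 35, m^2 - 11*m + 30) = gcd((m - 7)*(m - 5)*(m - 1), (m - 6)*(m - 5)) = m - 5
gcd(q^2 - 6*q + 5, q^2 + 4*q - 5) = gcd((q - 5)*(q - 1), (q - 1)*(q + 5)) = q - 1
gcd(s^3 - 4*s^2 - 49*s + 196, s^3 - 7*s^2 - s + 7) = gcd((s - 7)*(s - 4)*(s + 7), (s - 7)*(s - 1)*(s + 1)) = s - 7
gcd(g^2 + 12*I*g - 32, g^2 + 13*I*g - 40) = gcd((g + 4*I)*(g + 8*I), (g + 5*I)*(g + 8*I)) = g + 8*I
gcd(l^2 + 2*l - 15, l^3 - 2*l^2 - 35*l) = l + 5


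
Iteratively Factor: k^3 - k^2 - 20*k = (k - 5)*(k^2 + 4*k) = k*(k - 5)*(k + 4)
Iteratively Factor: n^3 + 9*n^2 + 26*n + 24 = (n + 2)*(n^2 + 7*n + 12) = (n + 2)*(n + 3)*(n + 4)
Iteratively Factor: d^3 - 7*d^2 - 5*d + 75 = (d - 5)*(d^2 - 2*d - 15) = (d - 5)*(d + 3)*(d - 5)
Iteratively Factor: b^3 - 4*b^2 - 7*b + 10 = (b - 1)*(b^2 - 3*b - 10) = (b - 1)*(b + 2)*(b - 5)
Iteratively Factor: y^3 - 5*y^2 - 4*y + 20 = (y - 5)*(y^2 - 4) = (y - 5)*(y + 2)*(y - 2)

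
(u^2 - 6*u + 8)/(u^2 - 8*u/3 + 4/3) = 3*(u - 4)/(3*u - 2)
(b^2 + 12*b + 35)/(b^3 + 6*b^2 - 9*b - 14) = (b + 5)/(b^2 - b - 2)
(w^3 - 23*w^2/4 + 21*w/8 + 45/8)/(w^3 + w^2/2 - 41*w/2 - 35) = (8*w^2 - 6*w - 9)/(4*(2*w^2 + 11*w + 14))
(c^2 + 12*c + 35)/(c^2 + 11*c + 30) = (c + 7)/(c + 6)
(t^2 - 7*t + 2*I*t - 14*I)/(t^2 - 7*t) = (t + 2*I)/t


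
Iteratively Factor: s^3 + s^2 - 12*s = (s + 4)*(s^2 - 3*s) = (s - 3)*(s + 4)*(s)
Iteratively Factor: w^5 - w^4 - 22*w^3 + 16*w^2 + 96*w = (w - 4)*(w^4 + 3*w^3 - 10*w^2 - 24*w) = w*(w - 4)*(w^3 + 3*w^2 - 10*w - 24) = w*(w - 4)*(w - 3)*(w^2 + 6*w + 8) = w*(w - 4)*(w - 3)*(w + 4)*(w + 2)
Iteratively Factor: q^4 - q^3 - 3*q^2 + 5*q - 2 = (q - 1)*(q^3 - 3*q + 2) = (q - 1)*(q + 2)*(q^2 - 2*q + 1) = (q - 1)^2*(q + 2)*(q - 1)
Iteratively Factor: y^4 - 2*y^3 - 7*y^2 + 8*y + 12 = (y - 2)*(y^3 - 7*y - 6) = (y - 2)*(y + 1)*(y^2 - y - 6) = (y - 2)*(y + 1)*(y + 2)*(y - 3)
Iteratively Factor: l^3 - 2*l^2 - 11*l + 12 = (l - 1)*(l^2 - l - 12) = (l - 4)*(l - 1)*(l + 3)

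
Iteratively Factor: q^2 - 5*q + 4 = (q - 4)*(q - 1)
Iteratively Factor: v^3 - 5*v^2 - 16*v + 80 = (v - 4)*(v^2 - v - 20) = (v - 5)*(v - 4)*(v + 4)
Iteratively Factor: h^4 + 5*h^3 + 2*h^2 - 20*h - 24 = (h + 3)*(h^3 + 2*h^2 - 4*h - 8) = (h + 2)*(h + 3)*(h^2 - 4) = (h - 2)*(h + 2)*(h + 3)*(h + 2)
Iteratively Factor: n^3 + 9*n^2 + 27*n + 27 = (n + 3)*(n^2 + 6*n + 9) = (n + 3)^2*(n + 3)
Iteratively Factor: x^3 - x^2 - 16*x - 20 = (x + 2)*(x^2 - 3*x - 10) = (x - 5)*(x + 2)*(x + 2)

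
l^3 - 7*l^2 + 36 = (l - 6)*(l - 3)*(l + 2)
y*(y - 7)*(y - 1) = y^3 - 8*y^2 + 7*y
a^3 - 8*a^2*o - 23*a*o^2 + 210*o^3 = (a - 7*o)*(a - 6*o)*(a + 5*o)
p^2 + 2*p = p*(p + 2)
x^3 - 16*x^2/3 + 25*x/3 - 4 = (x - 3)*(x - 4/3)*(x - 1)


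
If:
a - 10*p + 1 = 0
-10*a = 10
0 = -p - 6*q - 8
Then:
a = -1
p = 0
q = -4/3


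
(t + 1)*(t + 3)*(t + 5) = t^3 + 9*t^2 + 23*t + 15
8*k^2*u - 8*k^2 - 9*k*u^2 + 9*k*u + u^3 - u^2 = (-8*k + u)*(-k + u)*(u - 1)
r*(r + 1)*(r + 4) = r^3 + 5*r^2 + 4*r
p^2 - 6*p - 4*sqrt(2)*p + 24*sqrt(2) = (p - 6)*(p - 4*sqrt(2))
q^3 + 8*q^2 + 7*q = q*(q + 1)*(q + 7)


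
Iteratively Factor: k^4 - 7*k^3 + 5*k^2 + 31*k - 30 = (k + 2)*(k^3 - 9*k^2 + 23*k - 15) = (k - 3)*(k + 2)*(k^2 - 6*k + 5) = (k - 3)*(k - 1)*(k + 2)*(k - 5)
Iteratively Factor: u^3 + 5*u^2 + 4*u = (u + 4)*(u^2 + u) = u*(u + 4)*(u + 1)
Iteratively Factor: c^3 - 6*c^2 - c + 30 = (c - 5)*(c^2 - c - 6) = (c - 5)*(c + 2)*(c - 3)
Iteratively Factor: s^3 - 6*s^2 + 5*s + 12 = (s - 4)*(s^2 - 2*s - 3) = (s - 4)*(s - 3)*(s + 1)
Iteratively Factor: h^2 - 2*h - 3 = (h + 1)*(h - 3)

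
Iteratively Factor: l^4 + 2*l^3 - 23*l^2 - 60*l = (l + 3)*(l^3 - l^2 - 20*l) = (l + 3)*(l + 4)*(l^2 - 5*l) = (l - 5)*(l + 3)*(l + 4)*(l)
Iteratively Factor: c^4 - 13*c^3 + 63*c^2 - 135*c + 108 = (c - 3)*(c^3 - 10*c^2 + 33*c - 36) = (c - 4)*(c - 3)*(c^2 - 6*c + 9) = (c - 4)*(c - 3)^2*(c - 3)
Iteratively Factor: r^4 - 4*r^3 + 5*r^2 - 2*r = (r - 1)*(r^3 - 3*r^2 + 2*r) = (r - 1)^2*(r^2 - 2*r) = r*(r - 1)^2*(r - 2)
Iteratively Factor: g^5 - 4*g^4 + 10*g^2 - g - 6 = (g - 1)*(g^4 - 3*g^3 - 3*g^2 + 7*g + 6) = (g - 1)*(g + 1)*(g^3 - 4*g^2 + g + 6) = (g - 2)*(g - 1)*(g + 1)*(g^2 - 2*g - 3) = (g - 2)*(g - 1)*(g + 1)^2*(g - 3)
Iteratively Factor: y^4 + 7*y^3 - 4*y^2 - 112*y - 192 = (y - 4)*(y^3 + 11*y^2 + 40*y + 48) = (y - 4)*(y + 4)*(y^2 + 7*y + 12) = (y - 4)*(y + 4)^2*(y + 3)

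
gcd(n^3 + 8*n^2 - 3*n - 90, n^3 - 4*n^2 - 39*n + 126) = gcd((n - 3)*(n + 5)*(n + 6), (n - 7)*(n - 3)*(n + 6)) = n^2 + 3*n - 18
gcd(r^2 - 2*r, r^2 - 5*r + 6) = r - 2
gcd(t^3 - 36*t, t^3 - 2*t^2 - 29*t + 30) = t - 6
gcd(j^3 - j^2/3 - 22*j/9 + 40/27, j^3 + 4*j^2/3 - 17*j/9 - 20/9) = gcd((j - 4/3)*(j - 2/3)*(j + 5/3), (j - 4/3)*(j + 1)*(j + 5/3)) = j^2 + j/3 - 20/9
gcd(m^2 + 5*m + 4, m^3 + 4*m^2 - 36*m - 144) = m + 4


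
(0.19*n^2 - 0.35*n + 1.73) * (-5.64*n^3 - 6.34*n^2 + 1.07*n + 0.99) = -1.0716*n^5 + 0.7694*n^4 - 7.3349*n^3 - 11.1546*n^2 + 1.5046*n + 1.7127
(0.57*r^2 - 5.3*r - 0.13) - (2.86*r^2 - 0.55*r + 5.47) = -2.29*r^2 - 4.75*r - 5.6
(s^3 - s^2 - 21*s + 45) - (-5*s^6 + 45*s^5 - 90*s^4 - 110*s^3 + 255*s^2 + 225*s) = 5*s^6 - 45*s^5 + 90*s^4 + 111*s^3 - 256*s^2 - 246*s + 45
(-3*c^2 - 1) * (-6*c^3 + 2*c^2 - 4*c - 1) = 18*c^5 - 6*c^4 + 18*c^3 + c^2 + 4*c + 1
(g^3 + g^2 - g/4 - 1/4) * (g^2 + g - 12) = g^5 + 2*g^4 - 45*g^3/4 - 25*g^2/2 + 11*g/4 + 3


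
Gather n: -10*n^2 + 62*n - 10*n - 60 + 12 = -10*n^2 + 52*n - 48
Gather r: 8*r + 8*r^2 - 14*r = 8*r^2 - 6*r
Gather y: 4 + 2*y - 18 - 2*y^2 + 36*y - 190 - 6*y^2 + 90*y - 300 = -8*y^2 + 128*y - 504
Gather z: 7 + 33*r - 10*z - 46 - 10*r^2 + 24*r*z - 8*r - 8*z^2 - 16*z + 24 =-10*r^2 + 25*r - 8*z^2 + z*(24*r - 26) - 15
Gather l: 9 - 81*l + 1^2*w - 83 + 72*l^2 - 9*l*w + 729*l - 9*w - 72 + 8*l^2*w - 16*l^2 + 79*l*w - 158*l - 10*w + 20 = l^2*(8*w + 56) + l*(70*w + 490) - 18*w - 126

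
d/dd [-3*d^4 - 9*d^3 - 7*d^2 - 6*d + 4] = -12*d^3 - 27*d^2 - 14*d - 6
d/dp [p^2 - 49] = 2*p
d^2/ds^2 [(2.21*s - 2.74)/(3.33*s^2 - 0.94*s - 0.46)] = ((22.4032 - 44.1558*s)*(-3.33*s^2 + 0.94*s + 0.46) - (2.21*s - 2.74)*(6.66*s - 0.94)*(13.32*s - 1.88))/(-3.33*s^2 + 0.94*s + 0.46)^3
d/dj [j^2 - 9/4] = 2*j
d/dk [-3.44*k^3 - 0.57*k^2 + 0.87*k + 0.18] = -10.32*k^2 - 1.14*k + 0.87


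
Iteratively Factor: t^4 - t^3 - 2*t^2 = (t)*(t^3 - t^2 - 2*t) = t^2*(t^2 - t - 2) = t^2*(t - 2)*(t + 1)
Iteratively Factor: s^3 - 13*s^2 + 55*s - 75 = (s - 5)*(s^2 - 8*s + 15) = (s - 5)^2*(s - 3)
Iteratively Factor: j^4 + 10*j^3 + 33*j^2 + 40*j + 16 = (j + 1)*(j^3 + 9*j^2 + 24*j + 16) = (j + 1)*(j + 4)*(j^2 + 5*j + 4) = (j + 1)^2*(j + 4)*(j + 4)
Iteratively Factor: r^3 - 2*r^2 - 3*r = (r - 3)*(r^2 + r) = r*(r - 3)*(r + 1)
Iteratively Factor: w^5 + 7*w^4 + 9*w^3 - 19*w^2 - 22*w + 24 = (w - 1)*(w^4 + 8*w^3 + 17*w^2 - 2*w - 24) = (w - 1)*(w + 4)*(w^3 + 4*w^2 + w - 6) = (w - 1)^2*(w + 4)*(w^2 + 5*w + 6) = (w - 1)^2*(w + 3)*(w + 4)*(w + 2)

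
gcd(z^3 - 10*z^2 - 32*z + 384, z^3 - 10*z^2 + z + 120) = z - 8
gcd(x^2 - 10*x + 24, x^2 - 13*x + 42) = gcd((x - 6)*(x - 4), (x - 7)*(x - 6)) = x - 6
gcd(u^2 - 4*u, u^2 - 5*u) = u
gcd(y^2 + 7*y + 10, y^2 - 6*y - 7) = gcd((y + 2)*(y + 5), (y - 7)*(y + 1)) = 1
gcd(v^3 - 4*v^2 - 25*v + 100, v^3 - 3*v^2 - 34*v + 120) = v^2 - 9*v + 20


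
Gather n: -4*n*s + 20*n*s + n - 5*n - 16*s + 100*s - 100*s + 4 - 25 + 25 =n*(16*s - 4) - 16*s + 4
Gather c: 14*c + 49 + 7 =14*c + 56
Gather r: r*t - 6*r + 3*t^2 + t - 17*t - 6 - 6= r*(t - 6) + 3*t^2 - 16*t - 12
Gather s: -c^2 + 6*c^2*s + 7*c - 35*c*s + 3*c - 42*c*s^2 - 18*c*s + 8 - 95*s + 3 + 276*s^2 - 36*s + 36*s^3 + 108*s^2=-c^2 + 10*c + 36*s^3 + s^2*(384 - 42*c) + s*(6*c^2 - 53*c - 131) + 11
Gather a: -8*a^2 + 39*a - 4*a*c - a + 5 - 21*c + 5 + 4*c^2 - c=-8*a^2 + a*(38 - 4*c) + 4*c^2 - 22*c + 10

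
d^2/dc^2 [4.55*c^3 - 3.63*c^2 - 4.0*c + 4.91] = 27.3*c - 7.26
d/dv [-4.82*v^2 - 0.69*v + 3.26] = -9.64*v - 0.69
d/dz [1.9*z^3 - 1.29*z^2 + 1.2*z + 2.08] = 5.7*z^2 - 2.58*z + 1.2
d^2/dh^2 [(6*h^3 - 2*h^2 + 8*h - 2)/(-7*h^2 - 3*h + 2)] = 4*(-286*h^3 + 243*h^2 - 141*h + 3)/(343*h^6 + 441*h^5 - 105*h^4 - 225*h^3 + 30*h^2 + 36*h - 8)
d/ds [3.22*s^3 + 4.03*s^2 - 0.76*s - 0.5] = 9.66*s^2 + 8.06*s - 0.76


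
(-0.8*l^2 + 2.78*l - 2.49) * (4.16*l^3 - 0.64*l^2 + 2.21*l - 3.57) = -3.328*l^5 + 12.0768*l^4 - 13.9056*l^3 + 10.5934*l^2 - 15.4275*l + 8.8893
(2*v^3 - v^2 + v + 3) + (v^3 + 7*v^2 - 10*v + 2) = 3*v^3 + 6*v^2 - 9*v + 5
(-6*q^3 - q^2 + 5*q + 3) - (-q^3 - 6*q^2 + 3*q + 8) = -5*q^3 + 5*q^2 + 2*q - 5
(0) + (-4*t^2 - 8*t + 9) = -4*t^2 - 8*t + 9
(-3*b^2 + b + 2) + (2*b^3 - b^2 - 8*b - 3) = 2*b^3 - 4*b^2 - 7*b - 1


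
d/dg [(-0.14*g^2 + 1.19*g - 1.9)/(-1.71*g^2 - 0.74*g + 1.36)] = (2.1385*g^2 - 6.8788*g + 0.2124)/(2.9241*g^4 + 2.5308*g^3 - 4.1036*g^2 - 2.0128*g + 1.8496)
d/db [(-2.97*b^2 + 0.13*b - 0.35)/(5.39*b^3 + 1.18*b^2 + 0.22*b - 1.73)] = (16.0083*b^4 - 1.4014*b^3 + 4.8527*b^2 + 11.1022*b - 0.1479)/(29.0521*b^6 + 12.7204*b^5 + 3.764*b^4 - 18.1302*b^3 - 4.0344*b^2 - 0.7612*b + 2.9929)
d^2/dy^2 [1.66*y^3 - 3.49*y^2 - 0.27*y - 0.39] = 9.96*y - 6.98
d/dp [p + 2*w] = 1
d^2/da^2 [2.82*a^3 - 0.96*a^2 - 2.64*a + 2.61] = 16.92*a - 1.92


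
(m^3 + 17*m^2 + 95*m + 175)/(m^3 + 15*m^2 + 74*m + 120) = (m^2 + 12*m + 35)/(m^2 + 10*m + 24)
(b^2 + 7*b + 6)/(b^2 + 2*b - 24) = (b + 1)/(b - 4)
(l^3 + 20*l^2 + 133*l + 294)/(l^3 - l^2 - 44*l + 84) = (l^2 + 13*l + 42)/(l^2 - 8*l + 12)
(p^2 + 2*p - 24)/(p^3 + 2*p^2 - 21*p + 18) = (p - 4)/(p^2 - 4*p + 3)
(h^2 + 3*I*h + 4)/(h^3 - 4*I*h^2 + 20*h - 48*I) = (h - I)/(h^2 - 8*I*h - 12)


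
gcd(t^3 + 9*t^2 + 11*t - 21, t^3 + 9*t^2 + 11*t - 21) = t^3 + 9*t^2 + 11*t - 21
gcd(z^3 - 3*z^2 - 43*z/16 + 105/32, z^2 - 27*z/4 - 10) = z + 5/4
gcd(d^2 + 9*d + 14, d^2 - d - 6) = d + 2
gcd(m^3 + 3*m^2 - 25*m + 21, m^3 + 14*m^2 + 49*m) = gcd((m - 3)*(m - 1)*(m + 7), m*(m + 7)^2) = m + 7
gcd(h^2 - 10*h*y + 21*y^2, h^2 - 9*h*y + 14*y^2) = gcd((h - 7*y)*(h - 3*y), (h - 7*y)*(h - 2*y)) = -h + 7*y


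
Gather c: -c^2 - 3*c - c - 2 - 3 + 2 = -c^2 - 4*c - 3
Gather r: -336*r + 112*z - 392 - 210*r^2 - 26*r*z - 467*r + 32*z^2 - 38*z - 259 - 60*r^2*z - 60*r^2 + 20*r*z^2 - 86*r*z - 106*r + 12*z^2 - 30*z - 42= r^2*(-60*z - 270) + r*(20*z^2 - 112*z - 909) + 44*z^2 + 44*z - 693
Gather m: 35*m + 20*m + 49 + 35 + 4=55*m + 88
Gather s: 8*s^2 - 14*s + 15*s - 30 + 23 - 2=8*s^2 + s - 9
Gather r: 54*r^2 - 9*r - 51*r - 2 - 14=54*r^2 - 60*r - 16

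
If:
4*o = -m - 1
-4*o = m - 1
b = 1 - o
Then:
No Solution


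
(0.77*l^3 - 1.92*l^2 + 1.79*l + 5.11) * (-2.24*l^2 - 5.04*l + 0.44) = -1.7248*l^5 + 0.42*l^4 + 6.006*l^3 - 21.3128*l^2 - 24.9668*l + 2.2484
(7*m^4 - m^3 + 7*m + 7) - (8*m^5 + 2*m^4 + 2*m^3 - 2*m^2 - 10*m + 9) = -8*m^5 + 5*m^4 - 3*m^3 + 2*m^2 + 17*m - 2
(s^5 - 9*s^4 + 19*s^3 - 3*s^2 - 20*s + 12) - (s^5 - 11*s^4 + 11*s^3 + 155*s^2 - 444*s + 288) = 2*s^4 + 8*s^3 - 158*s^2 + 424*s - 276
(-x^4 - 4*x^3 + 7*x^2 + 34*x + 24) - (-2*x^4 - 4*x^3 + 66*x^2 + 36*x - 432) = x^4 - 59*x^2 - 2*x + 456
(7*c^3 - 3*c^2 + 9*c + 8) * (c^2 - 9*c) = 7*c^5 - 66*c^4 + 36*c^3 - 73*c^2 - 72*c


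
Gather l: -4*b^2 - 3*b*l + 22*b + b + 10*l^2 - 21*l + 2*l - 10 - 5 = -4*b^2 + 23*b + 10*l^2 + l*(-3*b - 19) - 15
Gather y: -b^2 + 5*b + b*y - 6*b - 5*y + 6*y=-b^2 - b + y*(b + 1)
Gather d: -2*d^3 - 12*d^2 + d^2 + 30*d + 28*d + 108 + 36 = -2*d^3 - 11*d^2 + 58*d + 144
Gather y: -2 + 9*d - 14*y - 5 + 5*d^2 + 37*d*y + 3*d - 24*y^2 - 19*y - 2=5*d^2 + 12*d - 24*y^2 + y*(37*d - 33) - 9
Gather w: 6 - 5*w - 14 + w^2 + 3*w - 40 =w^2 - 2*w - 48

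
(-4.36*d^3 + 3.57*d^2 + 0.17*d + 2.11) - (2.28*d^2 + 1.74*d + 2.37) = -4.36*d^3 + 1.29*d^2 - 1.57*d - 0.26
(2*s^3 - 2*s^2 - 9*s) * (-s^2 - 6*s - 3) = -2*s^5 - 10*s^4 + 15*s^3 + 60*s^2 + 27*s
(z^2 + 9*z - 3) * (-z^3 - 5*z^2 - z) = -z^5 - 14*z^4 - 43*z^3 + 6*z^2 + 3*z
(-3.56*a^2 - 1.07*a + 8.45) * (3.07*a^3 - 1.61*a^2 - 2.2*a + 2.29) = -10.9292*a^5 + 2.4467*a^4 + 35.4962*a^3 - 19.4029*a^2 - 21.0403*a + 19.3505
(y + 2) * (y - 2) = y^2 - 4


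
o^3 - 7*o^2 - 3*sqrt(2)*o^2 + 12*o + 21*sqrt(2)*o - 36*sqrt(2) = (o - 4)*(o - 3)*(o - 3*sqrt(2))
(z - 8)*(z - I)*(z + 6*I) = z^3 - 8*z^2 + 5*I*z^2 + 6*z - 40*I*z - 48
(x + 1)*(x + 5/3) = x^2 + 8*x/3 + 5/3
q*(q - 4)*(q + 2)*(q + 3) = q^4 + q^3 - 14*q^2 - 24*q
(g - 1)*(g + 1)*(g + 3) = g^3 + 3*g^2 - g - 3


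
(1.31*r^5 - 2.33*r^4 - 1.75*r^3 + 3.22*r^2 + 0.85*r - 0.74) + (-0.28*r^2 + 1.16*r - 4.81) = 1.31*r^5 - 2.33*r^4 - 1.75*r^3 + 2.94*r^2 + 2.01*r - 5.55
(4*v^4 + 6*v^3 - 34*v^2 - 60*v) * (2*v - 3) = 8*v^5 - 86*v^3 - 18*v^2 + 180*v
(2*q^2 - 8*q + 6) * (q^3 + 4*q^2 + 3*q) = 2*q^5 - 20*q^3 + 18*q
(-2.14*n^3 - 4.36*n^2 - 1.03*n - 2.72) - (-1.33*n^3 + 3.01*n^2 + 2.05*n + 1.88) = -0.81*n^3 - 7.37*n^2 - 3.08*n - 4.6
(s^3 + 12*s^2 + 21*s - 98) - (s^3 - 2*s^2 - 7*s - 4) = 14*s^2 + 28*s - 94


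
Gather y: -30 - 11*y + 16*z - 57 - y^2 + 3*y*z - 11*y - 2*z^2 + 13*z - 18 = -y^2 + y*(3*z - 22) - 2*z^2 + 29*z - 105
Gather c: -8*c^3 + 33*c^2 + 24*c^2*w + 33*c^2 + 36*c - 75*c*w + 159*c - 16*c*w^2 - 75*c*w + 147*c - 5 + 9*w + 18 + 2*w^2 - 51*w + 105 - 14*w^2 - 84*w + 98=-8*c^3 + c^2*(24*w + 66) + c*(-16*w^2 - 150*w + 342) - 12*w^2 - 126*w + 216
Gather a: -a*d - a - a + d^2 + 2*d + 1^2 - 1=a*(-d - 2) + d^2 + 2*d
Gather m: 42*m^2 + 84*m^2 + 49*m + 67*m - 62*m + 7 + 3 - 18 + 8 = 126*m^2 + 54*m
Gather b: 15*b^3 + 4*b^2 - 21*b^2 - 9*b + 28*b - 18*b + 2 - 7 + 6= 15*b^3 - 17*b^2 + b + 1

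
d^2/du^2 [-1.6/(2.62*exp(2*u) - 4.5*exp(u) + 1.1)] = (-1.6*(5.24*exp(u) - 4.5)*(10.48*exp(u) - 9.0)*exp(u) + (16.768*exp(u) - 7.2)*(2.62*exp(2*u) - 4.5*exp(u) + 1.1))*exp(u)/(2.62*exp(2*u) - 4.5*exp(u) + 1.1)^3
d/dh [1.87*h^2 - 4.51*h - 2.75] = 3.74*h - 4.51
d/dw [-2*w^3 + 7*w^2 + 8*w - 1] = -6*w^2 + 14*w + 8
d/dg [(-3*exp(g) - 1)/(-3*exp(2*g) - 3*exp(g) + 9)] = (-(2*exp(g) + 1)*(3*exp(g) + 1)/3 + exp(2*g) + exp(g) - 3)*exp(g)/(exp(2*g) + exp(g) - 3)^2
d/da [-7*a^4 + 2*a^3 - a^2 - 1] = 2*a*(-14*a^2 + 3*a - 1)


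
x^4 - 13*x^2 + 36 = (x - 3)*(x - 2)*(x + 2)*(x + 3)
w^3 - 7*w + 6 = (w - 2)*(w - 1)*(w + 3)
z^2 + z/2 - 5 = (z - 2)*(z + 5/2)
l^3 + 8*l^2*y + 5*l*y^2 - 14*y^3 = (l - y)*(l + 2*y)*(l + 7*y)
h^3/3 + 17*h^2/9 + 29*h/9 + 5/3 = (h/3 + 1)*(h + 1)*(h + 5/3)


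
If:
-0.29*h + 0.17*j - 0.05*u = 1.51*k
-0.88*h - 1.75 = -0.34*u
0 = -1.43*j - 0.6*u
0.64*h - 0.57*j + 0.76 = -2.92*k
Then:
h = -8.61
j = 7.19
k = 3.03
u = -17.15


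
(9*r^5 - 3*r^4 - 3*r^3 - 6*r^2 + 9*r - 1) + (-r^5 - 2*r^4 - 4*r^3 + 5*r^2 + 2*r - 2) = 8*r^5 - 5*r^4 - 7*r^3 - r^2 + 11*r - 3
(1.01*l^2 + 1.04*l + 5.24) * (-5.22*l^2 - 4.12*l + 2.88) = -5.2722*l^4 - 9.59*l^3 - 28.7288*l^2 - 18.5936*l + 15.0912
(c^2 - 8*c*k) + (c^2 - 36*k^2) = 2*c^2 - 8*c*k - 36*k^2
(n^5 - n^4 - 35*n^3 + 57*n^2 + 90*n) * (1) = n^5 - n^4 - 35*n^3 + 57*n^2 + 90*n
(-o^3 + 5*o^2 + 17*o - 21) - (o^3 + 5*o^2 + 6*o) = -2*o^3 + 11*o - 21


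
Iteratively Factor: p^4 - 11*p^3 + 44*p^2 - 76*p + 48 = (p - 2)*(p^3 - 9*p^2 + 26*p - 24) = (p - 2)^2*(p^2 - 7*p + 12) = (p - 3)*(p - 2)^2*(p - 4)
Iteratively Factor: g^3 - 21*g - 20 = (g - 5)*(g^2 + 5*g + 4) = (g - 5)*(g + 4)*(g + 1)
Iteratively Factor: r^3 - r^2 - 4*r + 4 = (r - 1)*(r^2 - 4) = (r - 2)*(r - 1)*(r + 2)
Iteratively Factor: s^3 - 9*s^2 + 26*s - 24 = (s - 4)*(s^2 - 5*s + 6) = (s - 4)*(s - 2)*(s - 3)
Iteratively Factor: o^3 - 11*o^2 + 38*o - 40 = (o - 5)*(o^2 - 6*o + 8) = (o - 5)*(o - 2)*(o - 4)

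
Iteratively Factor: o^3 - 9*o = (o + 3)*(o^2 - 3*o) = o*(o + 3)*(o - 3)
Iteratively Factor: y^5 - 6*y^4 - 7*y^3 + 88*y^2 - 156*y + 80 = (y - 5)*(y^4 - y^3 - 12*y^2 + 28*y - 16) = (y - 5)*(y + 4)*(y^3 - 5*y^2 + 8*y - 4) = (y - 5)*(y - 2)*(y + 4)*(y^2 - 3*y + 2) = (y - 5)*(y - 2)*(y - 1)*(y + 4)*(y - 2)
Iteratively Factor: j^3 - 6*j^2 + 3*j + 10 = (j - 5)*(j^2 - j - 2) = (j - 5)*(j + 1)*(j - 2)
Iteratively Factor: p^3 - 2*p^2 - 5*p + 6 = (p - 3)*(p^2 + p - 2) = (p - 3)*(p + 2)*(p - 1)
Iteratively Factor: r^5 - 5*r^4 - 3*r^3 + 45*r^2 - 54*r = (r - 2)*(r^4 - 3*r^3 - 9*r^2 + 27*r) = r*(r - 2)*(r^3 - 3*r^2 - 9*r + 27) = r*(r - 2)*(r + 3)*(r^2 - 6*r + 9) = r*(r - 3)*(r - 2)*(r + 3)*(r - 3)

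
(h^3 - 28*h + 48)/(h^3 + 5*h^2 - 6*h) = (h^2 - 6*h + 8)/(h*(h - 1))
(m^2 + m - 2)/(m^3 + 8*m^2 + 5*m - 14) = 1/(m + 7)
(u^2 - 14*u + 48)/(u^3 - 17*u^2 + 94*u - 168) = (u - 8)/(u^2 - 11*u + 28)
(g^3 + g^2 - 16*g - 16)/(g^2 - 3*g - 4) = g + 4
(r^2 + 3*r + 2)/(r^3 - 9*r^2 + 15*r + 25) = (r + 2)/(r^2 - 10*r + 25)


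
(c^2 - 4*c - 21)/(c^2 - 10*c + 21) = (c + 3)/(c - 3)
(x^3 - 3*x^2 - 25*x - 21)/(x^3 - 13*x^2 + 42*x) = (x^2 + 4*x + 3)/(x*(x - 6))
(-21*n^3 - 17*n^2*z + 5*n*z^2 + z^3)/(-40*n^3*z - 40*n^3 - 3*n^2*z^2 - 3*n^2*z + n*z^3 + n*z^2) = (21*n^3 + 17*n^2*z - 5*n*z^2 - z^3)/(n*(40*n^2*z + 40*n^2 + 3*n*z^2 + 3*n*z - z^3 - z^2))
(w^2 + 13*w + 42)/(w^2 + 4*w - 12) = (w + 7)/(w - 2)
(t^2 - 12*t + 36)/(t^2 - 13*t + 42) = (t - 6)/(t - 7)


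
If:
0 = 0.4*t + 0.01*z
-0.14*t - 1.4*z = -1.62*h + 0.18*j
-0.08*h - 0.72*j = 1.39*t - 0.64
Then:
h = 0.856821646341463*z + 0.0975609756097561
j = 0.878048780487805 - 0.0469385162601626*z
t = -0.025*z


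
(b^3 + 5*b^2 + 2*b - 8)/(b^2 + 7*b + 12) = (b^2 + b - 2)/(b + 3)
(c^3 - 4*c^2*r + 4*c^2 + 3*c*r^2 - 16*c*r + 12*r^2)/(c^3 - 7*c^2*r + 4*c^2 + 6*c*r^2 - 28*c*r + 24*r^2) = (-c + 3*r)/(-c + 6*r)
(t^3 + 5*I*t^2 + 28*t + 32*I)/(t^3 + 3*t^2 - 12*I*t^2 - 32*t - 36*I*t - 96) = (t^2 + 9*I*t - 8)/(t^2 + t*(3 - 8*I) - 24*I)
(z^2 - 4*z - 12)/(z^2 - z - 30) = (z + 2)/(z + 5)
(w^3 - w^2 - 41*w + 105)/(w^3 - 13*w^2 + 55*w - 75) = (w + 7)/(w - 5)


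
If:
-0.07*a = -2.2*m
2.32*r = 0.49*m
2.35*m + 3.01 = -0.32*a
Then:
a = -7.62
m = -0.24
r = -0.05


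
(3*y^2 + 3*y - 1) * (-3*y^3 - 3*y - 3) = -9*y^5 - 9*y^4 - 6*y^3 - 18*y^2 - 6*y + 3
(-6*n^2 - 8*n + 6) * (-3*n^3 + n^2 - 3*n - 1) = 18*n^5 + 18*n^4 - 8*n^3 + 36*n^2 - 10*n - 6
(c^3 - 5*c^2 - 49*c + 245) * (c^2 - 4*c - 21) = c^5 - 9*c^4 - 50*c^3 + 546*c^2 + 49*c - 5145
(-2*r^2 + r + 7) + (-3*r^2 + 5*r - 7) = -5*r^2 + 6*r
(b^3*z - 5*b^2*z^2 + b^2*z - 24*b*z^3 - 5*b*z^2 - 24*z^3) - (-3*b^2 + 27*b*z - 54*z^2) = b^3*z - 5*b^2*z^2 + b^2*z + 3*b^2 - 24*b*z^3 - 5*b*z^2 - 27*b*z - 24*z^3 + 54*z^2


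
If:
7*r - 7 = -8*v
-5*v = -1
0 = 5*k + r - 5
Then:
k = 148/175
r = 27/35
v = 1/5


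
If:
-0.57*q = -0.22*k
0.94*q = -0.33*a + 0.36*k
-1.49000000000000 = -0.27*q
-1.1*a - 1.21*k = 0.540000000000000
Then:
No Solution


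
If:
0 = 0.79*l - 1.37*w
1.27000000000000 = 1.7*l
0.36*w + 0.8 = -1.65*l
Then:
No Solution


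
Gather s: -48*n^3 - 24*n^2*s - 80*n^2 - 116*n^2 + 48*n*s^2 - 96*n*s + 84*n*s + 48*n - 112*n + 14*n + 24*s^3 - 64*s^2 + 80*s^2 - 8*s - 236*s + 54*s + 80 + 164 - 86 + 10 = -48*n^3 - 196*n^2 - 50*n + 24*s^3 + s^2*(48*n + 16) + s*(-24*n^2 - 12*n - 190) + 168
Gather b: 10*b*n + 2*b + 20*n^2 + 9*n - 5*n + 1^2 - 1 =b*(10*n + 2) + 20*n^2 + 4*n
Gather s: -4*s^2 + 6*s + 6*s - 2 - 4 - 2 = -4*s^2 + 12*s - 8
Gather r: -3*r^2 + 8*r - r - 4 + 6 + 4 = -3*r^2 + 7*r + 6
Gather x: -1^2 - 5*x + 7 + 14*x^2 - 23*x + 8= 14*x^2 - 28*x + 14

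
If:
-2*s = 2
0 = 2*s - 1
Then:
No Solution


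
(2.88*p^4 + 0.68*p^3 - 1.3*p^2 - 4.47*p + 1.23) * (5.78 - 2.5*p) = -7.2*p^5 + 14.9464*p^4 + 7.1804*p^3 + 3.661*p^2 - 28.9116*p + 7.1094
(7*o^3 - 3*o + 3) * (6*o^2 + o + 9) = 42*o^5 + 7*o^4 + 45*o^3 + 15*o^2 - 24*o + 27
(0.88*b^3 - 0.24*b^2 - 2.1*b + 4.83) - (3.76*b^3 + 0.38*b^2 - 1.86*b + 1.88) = -2.88*b^3 - 0.62*b^2 - 0.24*b + 2.95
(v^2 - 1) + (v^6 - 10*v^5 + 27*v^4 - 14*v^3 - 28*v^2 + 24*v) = v^6 - 10*v^5 + 27*v^4 - 14*v^3 - 27*v^2 + 24*v - 1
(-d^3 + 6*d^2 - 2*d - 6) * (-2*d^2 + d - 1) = 2*d^5 - 13*d^4 + 11*d^3 + 4*d^2 - 4*d + 6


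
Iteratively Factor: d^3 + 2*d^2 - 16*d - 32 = (d + 4)*(d^2 - 2*d - 8) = (d - 4)*(d + 4)*(d + 2)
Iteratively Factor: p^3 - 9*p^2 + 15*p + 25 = (p - 5)*(p^2 - 4*p - 5) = (p - 5)^2*(p + 1)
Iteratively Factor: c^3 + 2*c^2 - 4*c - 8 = (c + 2)*(c^2 - 4) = (c + 2)^2*(c - 2)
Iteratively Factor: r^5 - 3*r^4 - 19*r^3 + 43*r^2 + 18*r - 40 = (r - 2)*(r^4 - r^3 - 21*r^2 + r + 20) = (r - 2)*(r - 1)*(r^3 - 21*r - 20) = (r - 2)*(r - 1)*(r + 4)*(r^2 - 4*r - 5) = (r - 2)*(r - 1)*(r + 1)*(r + 4)*(r - 5)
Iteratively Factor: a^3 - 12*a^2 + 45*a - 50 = (a - 5)*(a^2 - 7*a + 10) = (a - 5)*(a - 2)*(a - 5)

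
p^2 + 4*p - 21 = (p - 3)*(p + 7)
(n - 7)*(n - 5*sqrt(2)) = n^2 - 5*sqrt(2)*n - 7*n + 35*sqrt(2)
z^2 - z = z*(z - 1)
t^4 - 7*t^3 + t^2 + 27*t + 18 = (t - 6)*(t - 3)*(t + 1)^2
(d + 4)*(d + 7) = d^2 + 11*d + 28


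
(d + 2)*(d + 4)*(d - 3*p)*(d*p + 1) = d^4*p - 3*d^3*p^2 + 6*d^3*p + d^3 - 18*d^2*p^2 + 5*d^2*p + 6*d^2 - 24*d*p^2 - 18*d*p + 8*d - 24*p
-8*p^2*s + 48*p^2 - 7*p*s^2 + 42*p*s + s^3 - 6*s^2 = (-8*p + s)*(p + s)*(s - 6)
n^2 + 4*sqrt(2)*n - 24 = (n - 2*sqrt(2))*(n + 6*sqrt(2))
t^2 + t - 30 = (t - 5)*(t + 6)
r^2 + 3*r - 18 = (r - 3)*(r + 6)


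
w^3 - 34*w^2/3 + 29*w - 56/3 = (w - 8)*(w - 7/3)*(w - 1)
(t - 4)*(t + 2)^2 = t^3 - 12*t - 16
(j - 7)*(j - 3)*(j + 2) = j^3 - 8*j^2 + j + 42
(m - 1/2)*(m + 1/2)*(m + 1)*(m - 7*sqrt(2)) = m^4 - 7*sqrt(2)*m^3 + m^3 - 7*sqrt(2)*m^2 - m^2/4 - m/4 + 7*sqrt(2)*m/4 + 7*sqrt(2)/4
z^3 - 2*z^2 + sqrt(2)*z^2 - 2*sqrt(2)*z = z*(z - 2)*(z + sqrt(2))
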